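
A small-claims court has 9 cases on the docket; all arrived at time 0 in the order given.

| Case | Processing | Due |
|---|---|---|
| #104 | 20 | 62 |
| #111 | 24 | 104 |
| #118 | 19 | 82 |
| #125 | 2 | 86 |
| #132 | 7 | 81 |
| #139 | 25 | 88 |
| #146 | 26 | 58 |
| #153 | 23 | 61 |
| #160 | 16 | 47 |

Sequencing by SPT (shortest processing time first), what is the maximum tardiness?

104

SPT (increasing processing time): #125 #132 #160 #118 #104 #153 #111 #139 #146.
#125: 0→2, due 86, tardiness 0
#132: 2→9, due 81, tardiness 0
#160: 9→25, due 47, tardiness 0
#118: 25→44, due 82, tardiness 0
#104: 44→64, due 62, tardiness 2
#153: 64→87, due 61, tardiness 26
#111: 87→111, due 104, tardiness 7
#139: 111→136, due 88, tardiness 48
#146: 136→162, due 58, tardiness 104
Maximum = 104.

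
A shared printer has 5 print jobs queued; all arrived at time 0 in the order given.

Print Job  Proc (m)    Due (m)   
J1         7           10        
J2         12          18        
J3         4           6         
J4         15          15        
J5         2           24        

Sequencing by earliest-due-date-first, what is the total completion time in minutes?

EDD (increasing due date): J3 J1 J4 J2 J5.
J3: 0→4
J1: 4→11
J4: 11→26
J2: 26→38
J5: 38→40
Sum = 4+11+26+38+40 = 119.

119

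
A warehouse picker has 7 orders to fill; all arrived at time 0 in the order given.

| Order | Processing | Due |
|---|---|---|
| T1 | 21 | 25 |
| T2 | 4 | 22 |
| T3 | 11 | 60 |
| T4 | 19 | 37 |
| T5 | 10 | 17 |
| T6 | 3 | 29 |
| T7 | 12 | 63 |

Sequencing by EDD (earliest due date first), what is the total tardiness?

EDD (increasing due date): T5 T2 T1 T6 T4 T3 T7.
T5: 0→10, due 17, tardiness 0
T2: 10→14, due 22, tardiness 0
T1: 14→35, due 25, tardiness 10
T6: 35→38, due 29, tardiness 9
T4: 38→57, due 37, tardiness 20
T3: 57→68, due 60, tardiness 8
T7: 68→80, due 63, tardiness 17
Sum = 0+0+10+9+20+8+17 = 64.

64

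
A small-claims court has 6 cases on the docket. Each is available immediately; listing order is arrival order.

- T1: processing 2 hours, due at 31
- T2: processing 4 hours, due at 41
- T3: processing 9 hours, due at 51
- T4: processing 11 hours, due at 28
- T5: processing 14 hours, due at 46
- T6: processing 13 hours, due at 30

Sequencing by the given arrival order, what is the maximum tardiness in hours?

FIFO (arrival order): T1 T2 T3 T4 T5 T6.
T1: 0→2, due 31, tardiness 0
T2: 2→6, due 41, tardiness 0
T3: 6→15, due 51, tardiness 0
T4: 15→26, due 28, tardiness 0
T5: 26→40, due 46, tardiness 0
T6: 40→53, due 30, tardiness 23
Maximum = 23.

23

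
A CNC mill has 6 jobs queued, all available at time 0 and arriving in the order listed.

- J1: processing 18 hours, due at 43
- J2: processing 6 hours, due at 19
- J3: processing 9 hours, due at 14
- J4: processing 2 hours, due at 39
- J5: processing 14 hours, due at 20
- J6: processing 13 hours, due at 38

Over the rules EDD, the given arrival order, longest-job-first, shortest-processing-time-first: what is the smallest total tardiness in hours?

EDD (increasing due date): J3 J2 J5 J6 J4 J1.
J3: 0→9, due 14, tardiness 0
J2: 9→15, due 19, tardiness 0
J5: 15→29, due 20, tardiness 9
J6: 29→42, due 38, tardiness 4
J4: 42→44, due 39, tardiness 5
J1: 44→62, due 43, tardiness 19
Sum = 0+0+9+4+5+19 = 37.
FIFO (arrival order): J1 J2 J3 J4 J5 J6.
J1: 0→18, due 43, tardiness 0
J2: 18→24, due 19, tardiness 5
J3: 24→33, due 14, tardiness 19
J4: 33→35, due 39, tardiness 0
J5: 35→49, due 20, tardiness 29
J6: 49→62, due 38, tardiness 24
Sum = 0+5+19+0+29+24 = 77.
LPT (decreasing processing time): J1 J5 J6 J3 J2 J4.
J1: 0→18, due 43, tardiness 0
J5: 18→32, due 20, tardiness 12
J6: 32→45, due 38, tardiness 7
J3: 45→54, due 14, tardiness 40
J2: 54→60, due 19, tardiness 41
J4: 60→62, due 39, tardiness 23
Sum = 0+12+7+40+41+23 = 123.
SPT (increasing processing time): J4 J2 J3 J6 J5 J1.
J4: 0→2, due 39, tardiness 0
J2: 2→8, due 19, tardiness 0
J3: 8→17, due 14, tardiness 3
J6: 17→30, due 38, tardiness 0
J5: 30→44, due 20, tardiness 24
J1: 44→62, due 43, tardiness 19
Sum = 0+0+3+0+24+19 = 46.
EDD 37, FIFO 77, LPT 123, SPT 46 → minimum 37.

37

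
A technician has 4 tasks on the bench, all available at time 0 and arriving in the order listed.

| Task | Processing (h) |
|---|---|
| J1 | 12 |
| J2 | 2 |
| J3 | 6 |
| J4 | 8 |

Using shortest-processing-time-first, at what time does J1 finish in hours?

SPT (increasing processing time): J2 J3 J4 J1.
J2: 0→2
J3: 2→8
J4: 8→16
J1: 16→28

28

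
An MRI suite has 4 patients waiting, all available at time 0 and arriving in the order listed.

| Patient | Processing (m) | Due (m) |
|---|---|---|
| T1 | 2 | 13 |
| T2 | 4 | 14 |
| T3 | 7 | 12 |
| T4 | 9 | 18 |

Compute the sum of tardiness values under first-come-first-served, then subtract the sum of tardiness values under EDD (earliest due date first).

FIFO (arrival order): T1 T2 T3 T4.
T1: 0→2, due 13, tardiness 0
T2: 2→6, due 14, tardiness 0
T3: 6→13, due 12, tardiness 1
T4: 13→22, due 18, tardiness 4
Sum = 0+0+1+4 = 5.
EDD (increasing due date): T3 T1 T2 T4.
T3: 0→7, due 12, tardiness 0
T1: 7→9, due 13, tardiness 0
T2: 9→13, due 14, tardiness 0
T4: 13→22, due 18, tardiness 4
Sum = 0+0+0+4 = 4.
Difference = 5 − 4 = 1.

1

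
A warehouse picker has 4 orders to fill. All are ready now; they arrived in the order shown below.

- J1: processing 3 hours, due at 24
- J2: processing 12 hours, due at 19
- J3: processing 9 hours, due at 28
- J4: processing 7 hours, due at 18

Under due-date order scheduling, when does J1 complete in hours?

EDD (increasing due date): J4 J2 J1 J3.
J4: 0→7
J2: 7→19
J1: 19→22

22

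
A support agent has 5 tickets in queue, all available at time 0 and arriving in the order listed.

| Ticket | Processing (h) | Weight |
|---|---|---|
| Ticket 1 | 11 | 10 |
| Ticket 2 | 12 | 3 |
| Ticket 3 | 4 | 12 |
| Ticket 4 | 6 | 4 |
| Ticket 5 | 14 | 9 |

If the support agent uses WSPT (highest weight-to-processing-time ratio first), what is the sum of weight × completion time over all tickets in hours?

738

WSPT (decreasing weight/processing-time ratio): Ticket 3 Ticket 1 Ticket 4 Ticket 5 Ticket 2.
Ticket 3: finishes 4, weight 12, w·C = 48
Ticket 1: finishes 15, weight 10, w·C = 150
Ticket 4: finishes 21, weight 4, w·C = 84
Ticket 5: finishes 35, weight 9, w·C = 315
Ticket 2: finishes 47, weight 3, w·C = 141
Sum = 48+150+84+315+141 = 738.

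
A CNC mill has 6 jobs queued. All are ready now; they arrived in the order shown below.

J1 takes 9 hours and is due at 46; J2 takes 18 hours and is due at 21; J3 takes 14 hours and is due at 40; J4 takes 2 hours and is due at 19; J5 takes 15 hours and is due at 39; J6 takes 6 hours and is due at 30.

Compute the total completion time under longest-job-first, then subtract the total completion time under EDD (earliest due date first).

72

LPT (decreasing processing time): J2 J5 J3 J1 J6 J4.
J2: 0→18
J5: 18→33
J3: 33→47
J1: 47→56
J6: 56→62
J4: 62→64
Sum = 18+33+47+56+62+64 = 280.
EDD (increasing due date): J4 J2 J6 J5 J3 J1.
J4: 0→2
J2: 2→20
J6: 20→26
J5: 26→41
J3: 41→55
J1: 55→64
Sum = 2+20+26+41+55+64 = 208.
Difference = 280 − 208 = 72.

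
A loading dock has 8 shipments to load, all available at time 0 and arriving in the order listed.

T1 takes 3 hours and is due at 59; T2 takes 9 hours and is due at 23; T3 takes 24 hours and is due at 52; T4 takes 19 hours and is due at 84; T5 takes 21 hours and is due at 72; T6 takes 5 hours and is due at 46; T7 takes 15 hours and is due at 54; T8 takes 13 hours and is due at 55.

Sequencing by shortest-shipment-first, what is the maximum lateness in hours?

SPT (increasing processing time): T1 T6 T2 T8 T7 T4 T5 T3.
T1: 0→3, due 59, lateness -56
T6: 3→8, due 46, lateness -38
T2: 8→17, due 23, lateness -6
T8: 17→30, due 55, lateness -25
T7: 30→45, due 54, lateness -9
T4: 45→64, due 84, lateness -20
T5: 64→85, due 72, lateness 13
T3: 85→109, due 52, lateness 57
Maximum = 57.

57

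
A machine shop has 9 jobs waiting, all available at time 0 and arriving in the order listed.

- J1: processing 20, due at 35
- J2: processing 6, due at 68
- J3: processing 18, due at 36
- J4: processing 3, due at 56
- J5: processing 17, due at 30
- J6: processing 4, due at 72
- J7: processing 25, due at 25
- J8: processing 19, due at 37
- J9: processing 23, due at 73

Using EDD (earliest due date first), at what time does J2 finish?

EDD (increasing due date): J7 J5 J1 J3 J8 J4 J2 J6 J9.
J7: 0→25
J5: 25→42
J1: 42→62
J3: 62→80
J8: 80→99
J4: 99→102
J2: 102→108

108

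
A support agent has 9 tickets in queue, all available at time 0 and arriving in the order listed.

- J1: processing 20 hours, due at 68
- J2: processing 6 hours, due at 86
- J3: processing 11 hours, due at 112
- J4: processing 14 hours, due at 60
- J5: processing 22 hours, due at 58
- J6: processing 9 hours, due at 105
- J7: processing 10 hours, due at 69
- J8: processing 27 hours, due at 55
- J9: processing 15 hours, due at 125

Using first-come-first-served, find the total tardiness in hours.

FIFO (arrival order): J1 J2 J3 J4 J5 J6 J7 J8 J9.
J1: 0→20, due 68, tardiness 0
J2: 20→26, due 86, tardiness 0
J3: 26→37, due 112, tardiness 0
J4: 37→51, due 60, tardiness 0
J5: 51→73, due 58, tardiness 15
J6: 73→82, due 105, tardiness 0
J7: 82→92, due 69, tardiness 23
J8: 92→119, due 55, tardiness 64
J9: 119→134, due 125, tardiness 9
Sum = 0+0+0+0+15+0+23+64+9 = 111.

111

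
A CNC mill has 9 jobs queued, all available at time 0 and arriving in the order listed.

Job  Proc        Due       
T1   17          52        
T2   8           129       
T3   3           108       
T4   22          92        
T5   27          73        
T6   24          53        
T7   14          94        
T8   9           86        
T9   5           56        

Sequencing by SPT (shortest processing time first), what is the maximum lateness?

SPT (increasing processing time): T3 T9 T2 T8 T7 T1 T4 T6 T5.
T3: 0→3, due 108, lateness -105
T9: 3→8, due 56, lateness -48
T2: 8→16, due 129, lateness -113
T8: 16→25, due 86, lateness -61
T7: 25→39, due 94, lateness -55
T1: 39→56, due 52, lateness 4
T4: 56→78, due 92, lateness -14
T6: 78→102, due 53, lateness 49
T5: 102→129, due 73, lateness 56
Maximum = 56.

56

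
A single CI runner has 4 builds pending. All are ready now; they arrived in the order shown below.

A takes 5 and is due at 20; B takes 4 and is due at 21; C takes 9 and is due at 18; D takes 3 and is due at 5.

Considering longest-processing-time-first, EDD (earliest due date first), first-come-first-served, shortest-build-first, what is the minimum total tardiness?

0

LPT (decreasing processing time): C A B D.
C: 0→9, due 18, tardiness 0
A: 9→14, due 20, tardiness 0
B: 14→18, due 21, tardiness 0
D: 18→21, due 5, tardiness 16
Sum = 0+0+0+16 = 16.
EDD (increasing due date): D C A B.
D: 0→3, due 5, tardiness 0
C: 3→12, due 18, tardiness 0
A: 12→17, due 20, tardiness 0
B: 17→21, due 21, tardiness 0
Sum = 0+0+0+0 = 0.
FIFO (arrival order): A B C D.
A: 0→5, due 20, tardiness 0
B: 5→9, due 21, tardiness 0
C: 9→18, due 18, tardiness 0
D: 18→21, due 5, tardiness 16
Sum = 0+0+0+16 = 16.
SPT (increasing processing time): D B A C.
D: 0→3, due 5, tardiness 0
B: 3→7, due 21, tardiness 0
A: 7→12, due 20, tardiness 0
C: 12→21, due 18, tardiness 3
Sum = 0+0+0+3 = 3.
LPT 16, EDD 0, FIFO 16, SPT 3 → minimum 0.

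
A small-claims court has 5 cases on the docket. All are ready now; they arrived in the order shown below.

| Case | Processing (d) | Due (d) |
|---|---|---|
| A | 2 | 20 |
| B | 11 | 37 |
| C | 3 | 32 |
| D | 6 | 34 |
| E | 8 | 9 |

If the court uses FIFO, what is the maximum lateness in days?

FIFO (arrival order): A B C D E.
A: 0→2, due 20, lateness -18
B: 2→13, due 37, lateness -24
C: 13→16, due 32, lateness -16
D: 16→22, due 34, lateness -12
E: 22→30, due 9, lateness 21
Maximum = 21.

21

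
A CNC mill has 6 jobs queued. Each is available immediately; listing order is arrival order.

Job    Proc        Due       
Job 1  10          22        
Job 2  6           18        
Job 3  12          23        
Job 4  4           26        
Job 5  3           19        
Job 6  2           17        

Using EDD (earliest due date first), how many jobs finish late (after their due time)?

EDD (increasing due date): Job 6 Job 2 Job 5 Job 1 Job 3 Job 4.
Job 6: 0→2, due 17, tardiness 0
Job 2: 2→8, due 18, tardiness 0
Job 5: 8→11, due 19, tardiness 0
Job 1: 11→21, due 22, tardiness 0
Job 3: 21→33, due 23, tardiness 10
Job 4: 33→37, due 26, tardiness 11
Late jobs: 2.

2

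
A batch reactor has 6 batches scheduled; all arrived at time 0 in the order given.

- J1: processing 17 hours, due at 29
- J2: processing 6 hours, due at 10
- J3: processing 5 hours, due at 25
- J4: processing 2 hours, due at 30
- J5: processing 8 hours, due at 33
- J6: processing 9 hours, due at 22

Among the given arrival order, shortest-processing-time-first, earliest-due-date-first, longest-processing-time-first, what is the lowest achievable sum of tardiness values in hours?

29

FIFO (arrival order): J1 J2 J3 J4 J5 J6.
J1: 0→17, due 29, tardiness 0
J2: 17→23, due 10, tardiness 13
J3: 23→28, due 25, tardiness 3
J4: 28→30, due 30, tardiness 0
J5: 30→38, due 33, tardiness 5
J6: 38→47, due 22, tardiness 25
Sum = 0+13+3+0+5+25 = 46.
SPT (increasing processing time): J4 J3 J2 J5 J6 J1.
J4: 0→2, due 30, tardiness 0
J3: 2→7, due 25, tardiness 0
J2: 7→13, due 10, tardiness 3
J5: 13→21, due 33, tardiness 0
J6: 21→30, due 22, tardiness 8
J1: 30→47, due 29, tardiness 18
Sum = 0+0+3+0+8+18 = 29.
EDD (increasing due date): J2 J6 J3 J1 J4 J5.
J2: 0→6, due 10, tardiness 0
J6: 6→15, due 22, tardiness 0
J3: 15→20, due 25, tardiness 0
J1: 20→37, due 29, tardiness 8
J4: 37→39, due 30, tardiness 9
J5: 39→47, due 33, tardiness 14
Sum = 0+0+0+8+9+14 = 31.
LPT (decreasing processing time): J1 J6 J5 J2 J3 J4.
J1: 0→17, due 29, tardiness 0
J6: 17→26, due 22, tardiness 4
J5: 26→34, due 33, tardiness 1
J2: 34→40, due 10, tardiness 30
J3: 40→45, due 25, tardiness 20
J4: 45→47, due 30, tardiness 17
Sum = 0+4+1+30+20+17 = 72.
FIFO 46, SPT 29, EDD 31, LPT 72 → minimum 29.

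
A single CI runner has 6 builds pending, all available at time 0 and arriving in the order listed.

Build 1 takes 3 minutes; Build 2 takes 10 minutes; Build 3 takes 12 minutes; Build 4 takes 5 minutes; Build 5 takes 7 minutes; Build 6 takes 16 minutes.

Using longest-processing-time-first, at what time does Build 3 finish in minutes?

LPT (decreasing processing time): Build 6 Build 3 Build 2 Build 5 Build 4 Build 1.
Build 6: 0→16
Build 3: 16→28

28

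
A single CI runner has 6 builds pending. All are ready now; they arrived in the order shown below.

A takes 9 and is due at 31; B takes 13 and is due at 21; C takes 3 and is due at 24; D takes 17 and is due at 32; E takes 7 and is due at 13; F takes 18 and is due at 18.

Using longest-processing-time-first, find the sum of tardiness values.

150

LPT (decreasing processing time): F D B A E C.
F: 0→18, due 18, tardiness 0
D: 18→35, due 32, tardiness 3
B: 35→48, due 21, tardiness 27
A: 48→57, due 31, tardiness 26
E: 57→64, due 13, tardiness 51
C: 64→67, due 24, tardiness 43
Sum = 0+3+27+26+51+43 = 150.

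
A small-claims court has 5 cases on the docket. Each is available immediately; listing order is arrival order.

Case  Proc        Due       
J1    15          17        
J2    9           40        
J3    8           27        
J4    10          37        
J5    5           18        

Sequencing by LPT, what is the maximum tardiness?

LPT (decreasing processing time): J1 J4 J2 J3 J5.
J1: 0→15, due 17, tardiness 0
J4: 15→25, due 37, tardiness 0
J2: 25→34, due 40, tardiness 0
J3: 34→42, due 27, tardiness 15
J5: 42→47, due 18, tardiness 29
Maximum = 29.

29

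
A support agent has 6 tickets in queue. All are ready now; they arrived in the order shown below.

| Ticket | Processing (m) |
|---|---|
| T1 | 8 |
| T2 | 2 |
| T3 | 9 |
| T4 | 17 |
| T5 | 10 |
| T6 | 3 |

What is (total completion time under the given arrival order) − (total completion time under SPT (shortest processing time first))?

FIFO (arrival order): T1 T2 T3 T4 T5 T6.
T1: 0→8
T2: 8→10
T3: 10→19
T4: 19→36
T5: 36→46
T6: 46→49
Sum = 8+10+19+36+46+49 = 168.
SPT (increasing processing time): T2 T6 T1 T3 T5 T4.
T2: 0→2
T6: 2→5
T1: 5→13
T3: 13→22
T5: 22→32
T4: 32→49
Sum = 2+5+13+22+32+49 = 123.
Difference = 168 − 123 = 45.

45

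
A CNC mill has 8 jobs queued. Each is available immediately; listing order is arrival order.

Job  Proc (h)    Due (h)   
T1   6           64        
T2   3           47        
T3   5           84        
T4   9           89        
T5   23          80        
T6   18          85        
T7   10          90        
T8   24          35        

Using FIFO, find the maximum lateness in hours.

FIFO (arrival order): T1 T2 T3 T4 T5 T6 T7 T8.
T1: 0→6, due 64, lateness -58
T2: 6→9, due 47, lateness -38
T3: 9→14, due 84, lateness -70
T4: 14→23, due 89, lateness -66
T5: 23→46, due 80, lateness -34
T6: 46→64, due 85, lateness -21
T7: 64→74, due 90, lateness -16
T8: 74→98, due 35, lateness 63
Maximum = 63.

63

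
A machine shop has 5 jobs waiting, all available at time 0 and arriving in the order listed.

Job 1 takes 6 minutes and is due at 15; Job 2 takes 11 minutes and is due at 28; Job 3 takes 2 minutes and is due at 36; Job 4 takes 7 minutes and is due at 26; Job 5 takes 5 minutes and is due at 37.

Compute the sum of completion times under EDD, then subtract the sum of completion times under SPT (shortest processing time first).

27

EDD (increasing due date): Job 1 Job 4 Job 2 Job 3 Job 5.
Job 1: 0→6
Job 4: 6→13
Job 2: 13→24
Job 3: 24→26
Job 5: 26→31
Sum = 6+13+24+26+31 = 100.
SPT (increasing processing time): Job 3 Job 5 Job 1 Job 4 Job 2.
Job 3: 0→2
Job 5: 2→7
Job 1: 7→13
Job 4: 13→20
Job 2: 20→31
Sum = 2+7+13+20+31 = 73.
Difference = 100 − 73 = 27.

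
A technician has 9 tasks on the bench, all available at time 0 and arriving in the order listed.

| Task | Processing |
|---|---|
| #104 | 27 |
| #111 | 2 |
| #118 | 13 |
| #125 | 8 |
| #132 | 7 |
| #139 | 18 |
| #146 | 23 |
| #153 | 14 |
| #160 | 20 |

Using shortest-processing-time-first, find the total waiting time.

351

SPT (increasing processing time): #111 #132 #125 #118 #153 #139 #160 #146 #104.
#111: waits 0, runs 0→2
#132: waits 2, runs 2→9
#125: waits 9, runs 9→17
#118: waits 17, runs 17→30
#153: waits 30, runs 30→44
#139: waits 44, runs 44→62
#160: waits 62, runs 62→82
#146: waits 82, runs 82→105
#104: waits 105, runs 105→132
Sum = 0+2+9+17+30+44+62+82+105 = 351.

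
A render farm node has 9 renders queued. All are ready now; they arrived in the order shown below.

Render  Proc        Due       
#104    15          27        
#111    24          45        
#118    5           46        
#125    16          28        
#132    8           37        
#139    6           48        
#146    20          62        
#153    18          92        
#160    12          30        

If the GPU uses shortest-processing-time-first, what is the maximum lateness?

SPT (increasing processing time): #118 #139 #132 #160 #104 #125 #153 #146 #111.
#118: 0→5, due 46, lateness -41
#139: 5→11, due 48, lateness -37
#132: 11→19, due 37, lateness -18
#160: 19→31, due 30, lateness 1
#104: 31→46, due 27, lateness 19
#125: 46→62, due 28, lateness 34
#153: 62→80, due 92, lateness -12
#146: 80→100, due 62, lateness 38
#111: 100→124, due 45, lateness 79
Maximum = 79.

79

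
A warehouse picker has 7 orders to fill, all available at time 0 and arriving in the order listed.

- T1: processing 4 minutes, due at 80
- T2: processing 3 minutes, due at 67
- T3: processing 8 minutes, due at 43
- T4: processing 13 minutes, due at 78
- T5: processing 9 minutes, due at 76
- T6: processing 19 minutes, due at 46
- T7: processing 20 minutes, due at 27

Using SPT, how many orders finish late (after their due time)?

SPT (increasing processing time): T2 T1 T3 T5 T4 T6 T7.
T2: 0→3, due 67, tardiness 0
T1: 3→7, due 80, tardiness 0
T3: 7→15, due 43, tardiness 0
T5: 15→24, due 76, tardiness 0
T4: 24→37, due 78, tardiness 0
T6: 37→56, due 46, tardiness 10
T7: 56→76, due 27, tardiness 49
Late orders: 2.

2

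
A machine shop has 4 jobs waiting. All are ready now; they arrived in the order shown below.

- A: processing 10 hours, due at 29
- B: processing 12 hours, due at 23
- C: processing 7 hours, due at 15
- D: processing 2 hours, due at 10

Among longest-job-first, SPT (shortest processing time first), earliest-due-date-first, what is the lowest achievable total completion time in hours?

LPT (decreasing processing time): B A C D.
B: 0→12
A: 12→22
C: 22→29
D: 29→31
Sum = 12+22+29+31 = 94.
SPT (increasing processing time): D C A B.
D: 0→2
C: 2→9
A: 9→19
B: 19→31
Sum = 2+9+19+31 = 61.
EDD (increasing due date): D C B A.
D: 0→2
C: 2→9
B: 9→21
A: 21→31
Sum = 2+9+21+31 = 63.
LPT 94, SPT 61, EDD 63 → minimum 61.

61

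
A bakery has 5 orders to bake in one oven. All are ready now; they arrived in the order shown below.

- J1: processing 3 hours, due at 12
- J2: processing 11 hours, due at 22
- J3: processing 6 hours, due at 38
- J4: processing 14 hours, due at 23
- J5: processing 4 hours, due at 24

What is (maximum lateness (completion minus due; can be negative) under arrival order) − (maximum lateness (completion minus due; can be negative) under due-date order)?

6

FIFO (arrival order): J1 J2 J3 J4 J5.
J1: 0→3, due 12, lateness -9
J2: 3→14, due 22, lateness -8
J3: 14→20, due 38, lateness -18
J4: 20→34, due 23, lateness 11
J5: 34→38, due 24, lateness 14
Maximum = 14.
EDD (increasing due date): J1 J2 J4 J5 J3.
J1: 0→3, due 12, lateness -9
J2: 3→14, due 22, lateness -8
J4: 14→28, due 23, lateness 5
J5: 28→32, due 24, lateness 8
J3: 32→38, due 38, lateness 0
Maximum = 8.
Difference = 14 − 8 = 6.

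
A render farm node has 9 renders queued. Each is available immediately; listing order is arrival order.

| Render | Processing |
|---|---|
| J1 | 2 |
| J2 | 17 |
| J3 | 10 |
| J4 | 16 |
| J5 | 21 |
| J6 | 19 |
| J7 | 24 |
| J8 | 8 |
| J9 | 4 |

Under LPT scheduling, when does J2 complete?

LPT (decreasing processing time): J7 J5 J6 J2 J4 J3 J8 J9 J1.
J7: 0→24
J5: 24→45
J6: 45→64
J2: 64→81

81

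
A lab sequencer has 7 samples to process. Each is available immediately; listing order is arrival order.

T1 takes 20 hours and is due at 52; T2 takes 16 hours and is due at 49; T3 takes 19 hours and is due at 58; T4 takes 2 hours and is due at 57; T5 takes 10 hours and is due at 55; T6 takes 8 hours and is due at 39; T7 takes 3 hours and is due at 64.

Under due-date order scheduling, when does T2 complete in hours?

EDD (increasing due date): T6 T2 T1 T5 T4 T3 T7.
T6: 0→8
T2: 8→24

24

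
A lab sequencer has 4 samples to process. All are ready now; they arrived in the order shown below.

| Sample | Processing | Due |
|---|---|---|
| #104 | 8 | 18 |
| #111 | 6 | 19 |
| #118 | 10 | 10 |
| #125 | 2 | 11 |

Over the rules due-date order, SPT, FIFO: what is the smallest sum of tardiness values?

EDD (increasing due date): #118 #125 #104 #111.
#118: 0→10, due 10, tardiness 0
#125: 10→12, due 11, tardiness 1
#104: 12→20, due 18, tardiness 2
#111: 20→26, due 19, tardiness 7
Sum = 0+1+2+7 = 10.
SPT (increasing processing time): #125 #111 #104 #118.
#125: 0→2, due 11, tardiness 0
#111: 2→8, due 19, tardiness 0
#104: 8→16, due 18, tardiness 0
#118: 16→26, due 10, tardiness 16
Sum = 0+0+0+16 = 16.
FIFO (arrival order): #104 #111 #118 #125.
#104: 0→8, due 18, tardiness 0
#111: 8→14, due 19, tardiness 0
#118: 14→24, due 10, tardiness 14
#125: 24→26, due 11, tardiness 15
Sum = 0+0+14+15 = 29.
EDD 10, SPT 16, FIFO 29 → minimum 10.

10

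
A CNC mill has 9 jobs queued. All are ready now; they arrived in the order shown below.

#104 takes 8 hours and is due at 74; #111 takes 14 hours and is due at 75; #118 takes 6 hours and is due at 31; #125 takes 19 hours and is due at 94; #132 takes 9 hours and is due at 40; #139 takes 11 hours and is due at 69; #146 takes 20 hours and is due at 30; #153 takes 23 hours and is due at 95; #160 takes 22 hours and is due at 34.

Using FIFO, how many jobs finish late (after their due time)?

4

FIFO (arrival order): #104 #111 #118 #125 #132 #139 #146 #153 #160.
#104: 0→8, due 74, tardiness 0
#111: 8→22, due 75, tardiness 0
#118: 22→28, due 31, tardiness 0
#125: 28→47, due 94, tardiness 0
#132: 47→56, due 40, tardiness 16
#139: 56→67, due 69, tardiness 0
#146: 67→87, due 30, tardiness 57
#153: 87→110, due 95, tardiness 15
#160: 110→132, due 34, tardiness 98
Late jobs: 4.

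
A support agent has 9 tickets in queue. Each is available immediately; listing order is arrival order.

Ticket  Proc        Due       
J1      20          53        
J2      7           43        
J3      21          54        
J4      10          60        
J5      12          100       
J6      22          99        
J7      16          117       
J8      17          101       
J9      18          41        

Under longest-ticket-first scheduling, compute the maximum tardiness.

100

LPT (decreasing processing time): J6 J3 J1 J9 J8 J7 J5 J4 J2.
J6: 0→22, due 99, tardiness 0
J3: 22→43, due 54, tardiness 0
J1: 43→63, due 53, tardiness 10
J9: 63→81, due 41, tardiness 40
J8: 81→98, due 101, tardiness 0
J7: 98→114, due 117, tardiness 0
J5: 114→126, due 100, tardiness 26
J4: 126→136, due 60, tardiness 76
J2: 136→143, due 43, tardiness 100
Maximum = 100.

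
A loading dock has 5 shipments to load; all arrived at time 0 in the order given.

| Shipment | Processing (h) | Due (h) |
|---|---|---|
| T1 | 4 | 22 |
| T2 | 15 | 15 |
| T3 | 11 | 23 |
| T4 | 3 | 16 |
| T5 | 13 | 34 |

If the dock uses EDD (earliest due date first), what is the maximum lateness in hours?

EDD (increasing due date): T2 T4 T1 T3 T5.
T2: 0→15, due 15, lateness 0
T4: 15→18, due 16, lateness 2
T1: 18→22, due 22, lateness 0
T3: 22→33, due 23, lateness 10
T5: 33→46, due 34, lateness 12
Maximum = 12.

12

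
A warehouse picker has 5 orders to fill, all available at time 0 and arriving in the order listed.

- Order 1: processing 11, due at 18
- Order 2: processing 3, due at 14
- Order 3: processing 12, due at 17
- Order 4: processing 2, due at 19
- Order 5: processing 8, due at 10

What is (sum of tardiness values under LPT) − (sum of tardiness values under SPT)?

35

LPT (decreasing processing time): Order 3 Order 1 Order 5 Order 2 Order 4.
Order 3: 0→12, due 17, tardiness 0
Order 1: 12→23, due 18, tardiness 5
Order 5: 23→31, due 10, tardiness 21
Order 2: 31→34, due 14, tardiness 20
Order 4: 34→36, due 19, tardiness 17
Sum = 0+5+21+20+17 = 63.
SPT (increasing processing time): Order 4 Order 2 Order 5 Order 1 Order 3.
Order 4: 0→2, due 19, tardiness 0
Order 2: 2→5, due 14, tardiness 0
Order 5: 5→13, due 10, tardiness 3
Order 1: 13→24, due 18, tardiness 6
Order 3: 24→36, due 17, tardiness 19
Sum = 0+0+3+6+19 = 28.
Difference = 63 − 28 = 35.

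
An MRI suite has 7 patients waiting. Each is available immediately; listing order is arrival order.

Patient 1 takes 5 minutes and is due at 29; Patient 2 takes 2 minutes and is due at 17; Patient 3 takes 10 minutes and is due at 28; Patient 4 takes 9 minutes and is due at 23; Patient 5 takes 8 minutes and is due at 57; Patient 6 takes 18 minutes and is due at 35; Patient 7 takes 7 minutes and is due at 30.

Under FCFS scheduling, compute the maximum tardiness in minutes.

FIFO (arrival order): Patient 1 Patient 2 Patient 3 Patient 4 Patient 5 Patient 6 Patient 7.
Patient 1: 0→5, due 29, tardiness 0
Patient 2: 5→7, due 17, tardiness 0
Patient 3: 7→17, due 28, tardiness 0
Patient 4: 17→26, due 23, tardiness 3
Patient 5: 26→34, due 57, tardiness 0
Patient 6: 34→52, due 35, tardiness 17
Patient 7: 52→59, due 30, tardiness 29
Maximum = 29.

29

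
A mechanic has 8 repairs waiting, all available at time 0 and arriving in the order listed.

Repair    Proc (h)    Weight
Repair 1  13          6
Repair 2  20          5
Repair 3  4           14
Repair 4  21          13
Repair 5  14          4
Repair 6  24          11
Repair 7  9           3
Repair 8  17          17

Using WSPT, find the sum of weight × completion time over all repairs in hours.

3440

WSPT (decreasing weight/processing-time ratio): Repair 3 Repair 8 Repair 4 Repair 1 Repair 6 Repair 7 Repair 5 Repair 2.
Repair 3: finishes 4, weight 14, w·C = 56
Repair 8: finishes 21, weight 17, w·C = 357
Repair 4: finishes 42, weight 13, w·C = 546
Repair 1: finishes 55, weight 6, w·C = 330
Repair 6: finishes 79, weight 11, w·C = 869
Repair 7: finishes 88, weight 3, w·C = 264
Repair 5: finishes 102, weight 4, w·C = 408
Repair 2: finishes 122, weight 5, w·C = 610
Sum = 56+357+546+330+869+264+408+610 = 3440.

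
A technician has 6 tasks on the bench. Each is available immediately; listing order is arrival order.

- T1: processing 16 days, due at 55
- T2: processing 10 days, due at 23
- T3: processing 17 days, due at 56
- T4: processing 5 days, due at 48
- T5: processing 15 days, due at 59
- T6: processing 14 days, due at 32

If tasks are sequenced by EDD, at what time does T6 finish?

EDD (increasing due date): T2 T6 T4 T1 T3 T5.
T2: 0→10
T6: 10→24

24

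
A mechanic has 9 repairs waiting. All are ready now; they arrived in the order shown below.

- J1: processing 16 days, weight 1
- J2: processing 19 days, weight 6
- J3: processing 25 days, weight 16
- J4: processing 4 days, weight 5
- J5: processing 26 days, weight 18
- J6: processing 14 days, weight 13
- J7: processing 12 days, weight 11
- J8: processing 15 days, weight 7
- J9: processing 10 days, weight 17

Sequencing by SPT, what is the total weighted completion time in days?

6438

SPT (increasing processing time): J4 J9 J7 J6 J8 J1 J2 J3 J5.
J4: finishes 4, weight 5, w·C = 20
J9: finishes 14, weight 17, w·C = 238
J7: finishes 26, weight 11, w·C = 286
J6: finishes 40, weight 13, w·C = 520
J8: finishes 55, weight 7, w·C = 385
J1: finishes 71, weight 1, w·C = 71
J2: finishes 90, weight 6, w·C = 540
J3: finishes 115, weight 16, w·C = 1840
J5: finishes 141, weight 18, w·C = 2538
Sum = 20+238+286+520+385+71+540+1840+2538 = 6438.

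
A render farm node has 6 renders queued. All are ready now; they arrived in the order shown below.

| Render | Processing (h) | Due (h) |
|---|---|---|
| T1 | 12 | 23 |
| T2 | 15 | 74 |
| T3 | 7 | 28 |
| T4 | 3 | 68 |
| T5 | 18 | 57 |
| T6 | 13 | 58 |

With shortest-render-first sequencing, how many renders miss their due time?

1

SPT (increasing processing time): T4 T3 T1 T6 T2 T5.
T4: 0→3, due 68, tardiness 0
T3: 3→10, due 28, tardiness 0
T1: 10→22, due 23, tardiness 0
T6: 22→35, due 58, tardiness 0
T2: 35→50, due 74, tardiness 0
T5: 50→68, due 57, tardiness 11
Late renders: 1.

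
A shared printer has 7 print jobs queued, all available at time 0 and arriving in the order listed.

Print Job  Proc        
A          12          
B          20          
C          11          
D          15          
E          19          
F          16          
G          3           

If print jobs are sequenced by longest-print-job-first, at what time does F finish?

LPT (decreasing processing time): B E F D A C G.
B: 0→20
E: 20→39
F: 39→55

55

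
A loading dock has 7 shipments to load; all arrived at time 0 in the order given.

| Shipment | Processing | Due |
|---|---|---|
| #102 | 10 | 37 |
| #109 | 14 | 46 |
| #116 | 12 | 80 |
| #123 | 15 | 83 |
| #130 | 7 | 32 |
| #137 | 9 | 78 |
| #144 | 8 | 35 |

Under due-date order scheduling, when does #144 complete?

15

EDD (increasing due date): #130 #144 #102 #109 #137 #116 #123.
#130: 0→7
#144: 7→15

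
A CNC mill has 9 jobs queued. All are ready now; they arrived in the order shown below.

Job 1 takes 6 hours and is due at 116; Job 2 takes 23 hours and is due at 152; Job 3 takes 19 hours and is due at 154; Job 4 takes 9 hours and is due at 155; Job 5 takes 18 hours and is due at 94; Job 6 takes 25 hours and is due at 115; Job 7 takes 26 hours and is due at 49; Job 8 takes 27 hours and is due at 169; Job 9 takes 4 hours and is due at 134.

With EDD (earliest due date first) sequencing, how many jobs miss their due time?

EDD (increasing due date): Job 7 Job 5 Job 6 Job 1 Job 9 Job 2 Job 3 Job 4 Job 8.
Job 7: 0→26, due 49, tardiness 0
Job 5: 26→44, due 94, tardiness 0
Job 6: 44→69, due 115, tardiness 0
Job 1: 69→75, due 116, tardiness 0
Job 9: 75→79, due 134, tardiness 0
Job 2: 79→102, due 152, tardiness 0
Job 3: 102→121, due 154, tardiness 0
Job 4: 121→130, due 155, tardiness 0
Job 8: 130→157, due 169, tardiness 0
Late jobs: 0.

0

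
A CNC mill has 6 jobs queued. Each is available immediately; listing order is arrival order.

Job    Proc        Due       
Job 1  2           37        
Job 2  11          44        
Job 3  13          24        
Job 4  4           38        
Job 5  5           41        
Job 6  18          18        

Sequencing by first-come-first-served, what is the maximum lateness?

35

FIFO (arrival order): Job 1 Job 2 Job 3 Job 4 Job 5 Job 6.
Job 1: 0→2, due 37, lateness -35
Job 2: 2→13, due 44, lateness -31
Job 3: 13→26, due 24, lateness 2
Job 4: 26→30, due 38, lateness -8
Job 5: 30→35, due 41, lateness -6
Job 6: 35→53, due 18, lateness 35
Maximum = 35.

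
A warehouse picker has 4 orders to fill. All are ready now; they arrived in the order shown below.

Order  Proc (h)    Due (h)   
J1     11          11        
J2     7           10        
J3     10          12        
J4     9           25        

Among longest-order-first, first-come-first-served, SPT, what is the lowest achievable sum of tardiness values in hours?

36

LPT (decreasing processing time): J1 J3 J4 J2.
J1: 0→11, due 11, tardiness 0
J3: 11→21, due 12, tardiness 9
J4: 21→30, due 25, tardiness 5
J2: 30→37, due 10, tardiness 27
Sum = 0+9+5+27 = 41.
FIFO (arrival order): J1 J2 J3 J4.
J1: 0→11, due 11, tardiness 0
J2: 11→18, due 10, tardiness 8
J3: 18→28, due 12, tardiness 16
J4: 28→37, due 25, tardiness 12
Sum = 0+8+16+12 = 36.
SPT (increasing processing time): J2 J4 J3 J1.
J2: 0→7, due 10, tardiness 0
J4: 7→16, due 25, tardiness 0
J3: 16→26, due 12, tardiness 14
J1: 26→37, due 11, tardiness 26
Sum = 0+0+14+26 = 40.
LPT 41, FIFO 36, SPT 40 → minimum 36.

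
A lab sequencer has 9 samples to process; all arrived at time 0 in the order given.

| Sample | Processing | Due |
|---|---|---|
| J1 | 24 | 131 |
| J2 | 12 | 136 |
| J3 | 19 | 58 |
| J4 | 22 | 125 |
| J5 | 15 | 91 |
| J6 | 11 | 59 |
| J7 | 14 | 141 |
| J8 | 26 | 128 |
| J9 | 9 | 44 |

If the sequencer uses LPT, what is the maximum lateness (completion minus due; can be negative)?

LPT (decreasing processing time): J8 J1 J4 J3 J5 J7 J2 J6 J9.
J8: 0→26, due 128, lateness -102
J1: 26→50, due 131, lateness -81
J4: 50→72, due 125, lateness -53
J3: 72→91, due 58, lateness 33
J5: 91→106, due 91, lateness 15
J7: 106→120, due 141, lateness -21
J2: 120→132, due 136, lateness -4
J6: 132→143, due 59, lateness 84
J9: 143→152, due 44, lateness 108
Maximum = 108.

108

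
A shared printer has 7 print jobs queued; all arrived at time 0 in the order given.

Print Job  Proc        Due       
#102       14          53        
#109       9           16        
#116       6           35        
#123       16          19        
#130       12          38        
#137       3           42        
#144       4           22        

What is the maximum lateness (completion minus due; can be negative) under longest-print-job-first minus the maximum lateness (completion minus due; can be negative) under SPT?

LPT (decreasing processing time): #123 #102 #130 #109 #116 #144 #137.
#123: 0→16, due 19, lateness -3
#102: 16→30, due 53, lateness -23
#130: 30→42, due 38, lateness 4
#109: 42→51, due 16, lateness 35
#116: 51→57, due 35, lateness 22
#144: 57→61, due 22, lateness 39
#137: 61→64, due 42, lateness 22
Maximum = 39.
SPT (increasing processing time): #137 #144 #116 #109 #130 #102 #123.
#137: 0→3, due 42, lateness -39
#144: 3→7, due 22, lateness -15
#116: 7→13, due 35, lateness -22
#109: 13→22, due 16, lateness 6
#130: 22→34, due 38, lateness -4
#102: 34→48, due 53, lateness -5
#123: 48→64, due 19, lateness 45
Maximum = 45.
Difference = 39 − 45 = -6.

-6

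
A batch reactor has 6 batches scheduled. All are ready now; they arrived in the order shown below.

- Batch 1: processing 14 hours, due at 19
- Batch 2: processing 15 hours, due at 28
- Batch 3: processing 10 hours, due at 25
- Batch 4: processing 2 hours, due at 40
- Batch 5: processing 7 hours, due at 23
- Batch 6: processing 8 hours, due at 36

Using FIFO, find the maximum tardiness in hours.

FIFO (arrival order): Batch 1 Batch 2 Batch 3 Batch 4 Batch 5 Batch 6.
Batch 1: 0→14, due 19, tardiness 0
Batch 2: 14→29, due 28, tardiness 1
Batch 3: 29→39, due 25, tardiness 14
Batch 4: 39→41, due 40, tardiness 1
Batch 5: 41→48, due 23, tardiness 25
Batch 6: 48→56, due 36, tardiness 20
Maximum = 25.

25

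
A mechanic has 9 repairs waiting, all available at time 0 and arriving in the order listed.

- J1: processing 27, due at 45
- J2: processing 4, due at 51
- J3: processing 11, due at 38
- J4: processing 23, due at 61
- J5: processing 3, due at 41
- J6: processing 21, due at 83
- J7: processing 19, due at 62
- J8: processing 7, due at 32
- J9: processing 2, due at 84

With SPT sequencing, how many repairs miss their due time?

2

SPT (increasing processing time): J9 J5 J2 J8 J3 J7 J6 J4 J1.
J9: 0→2, due 84, tardiness 0
J5: 2→5, due 41, tardiness 0
J2: 5→9, due 51, tardiness 0
J8: 9→16, due 32, tardiness 0
J3: 16→27, due 38, tardiness 0
J7: 27→46, due 62, tardiness 0
J6: 46→67, due 83, tardiness 0
J4: 67→90, due 61, tardiness 29
J1: 90→117, due 45, tardiness 72
Late repairs: 2.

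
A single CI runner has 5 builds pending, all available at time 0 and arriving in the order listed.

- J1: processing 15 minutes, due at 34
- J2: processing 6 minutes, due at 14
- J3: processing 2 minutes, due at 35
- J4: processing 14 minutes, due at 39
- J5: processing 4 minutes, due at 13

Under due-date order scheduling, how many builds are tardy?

1

EDD (increasing due date): J5 J2 J1 J3 J4.
J5: 0→4, due 13, tardiness 0
J2: 4→10, due 14, tardiness 0
J1: 10→25, due 34, tardiness 0
J3: 25→27, due 35, tardiness 0
J4: 27→41, due 39, tardiness 2
Late builds: 1.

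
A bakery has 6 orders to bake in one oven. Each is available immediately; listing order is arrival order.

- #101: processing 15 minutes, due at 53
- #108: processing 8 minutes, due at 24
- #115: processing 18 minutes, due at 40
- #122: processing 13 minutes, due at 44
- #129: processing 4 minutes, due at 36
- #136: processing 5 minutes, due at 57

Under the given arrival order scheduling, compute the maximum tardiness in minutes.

FIFO (arrival order): #101 #108 #115 #122 #129 #136.
#101: 0→15, due 53, tardiness 0
#108: 15→23, due 24, tardiness 0
#115: 23→41, due 40, tardiness 1
#122: 41→54, due 44, tardiness 10
#129: 54→58, due 36, tardiness 22
#136: 58→63, due 57, tardiness 6
Maximum = 22.

22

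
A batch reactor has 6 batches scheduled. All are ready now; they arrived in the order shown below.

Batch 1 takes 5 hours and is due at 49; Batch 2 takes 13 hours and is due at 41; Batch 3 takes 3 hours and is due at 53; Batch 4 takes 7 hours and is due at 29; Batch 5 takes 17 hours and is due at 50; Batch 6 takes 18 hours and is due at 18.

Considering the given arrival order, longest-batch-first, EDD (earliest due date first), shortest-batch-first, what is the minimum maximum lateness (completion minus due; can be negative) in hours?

FIFO (arrival order): Batch 1 Batch 2 Batch 3 Batch 4 Batch 5 Batch 6.
Batch 1: 0→5, due 49, lateness -44
Batch 2: 5→18, due 41, lateness -23
Batch 3: 18→21, due 53, lateness -32
Batch 4: 21→28, due 29, lateness -1
Batch 5: 28→45, due 50, lateness -5
Batch 6: 45→63, due 18, lateness 45
Maximum = 45.
LPT (decreasing processing time): Batch 6 Batch 5 Batch 2 Batch 4 Batch 1 Batch 3.
Batch 6: 0→18, due 18, lateness 0
Batch 5: 18→35, due 50, lateness -15
Batch 2: 35→48, due 41, lateness 7
Batch 4: 48→55, due 29, lateness 26
Batch 1: 55→60, due 49, lateness 11
Batch 3: 60→63, due 53, lateness 10
Maximum = 26.
EDD (increasing due date): Batch 6 Batch 4 Batch 2 Batch 1 Batch 5 Batch 3.
Batch 6: 0→18, due 18, lateness 0
Batch 4: 18→25, due 29, lateness -4
Batch 2: 25→38, due 41, lateness -3
Batch 1: 38→43, due 49, lateness -6
Batch 5: 43→60, due 50, lateness 10
Batch 3: 60→63, due 53, lateness 10
Maximum = 10.
SPT (increasing processing time): Batch 3 Batch 1 Batch 4 Batch 2 Batch 5 Batch 6.
Batch 3: 0→3, due 53, lateness -50
Batch 1: 3→8, due 49, lateness -41
Batch 4: 8→15, due 29, lateness -14
Batch 2: 15→28, due 41, lateness -13
Batch 5: 28→45, due 50, lateness -5
Batch 6: 45→63, due 18, lateness 45
Maximum = 45.
FIFO 45, LPT 26, EDD 10, SPT 45 → minimum 10.

10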